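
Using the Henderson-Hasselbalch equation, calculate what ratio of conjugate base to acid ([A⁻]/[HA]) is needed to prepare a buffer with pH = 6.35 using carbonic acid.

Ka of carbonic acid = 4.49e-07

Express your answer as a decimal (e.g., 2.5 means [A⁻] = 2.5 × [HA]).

pKa = -log(4.49e-07) = 6.3478. pH = pKa + log([A⁻]/[HA]), so log([A⁻]/[HA]) = pH − pKa = 6.35 − 6.3478 = 0.0022. [A⁻]/[HA] = 10^(0.0022) = 1.01

[A⁻]/[HA] = 1.01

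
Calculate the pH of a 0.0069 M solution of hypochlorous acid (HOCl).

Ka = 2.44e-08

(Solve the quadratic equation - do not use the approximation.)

x² + Ka×x - Ka×C = 0. Using quadratic formula: [H⁺] = 1.2963e-05

pH = 4.89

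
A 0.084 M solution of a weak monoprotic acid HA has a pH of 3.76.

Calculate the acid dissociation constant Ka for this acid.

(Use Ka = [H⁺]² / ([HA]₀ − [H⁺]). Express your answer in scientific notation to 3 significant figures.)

[H⁺] = 10^(−pH) = 10^(−3.76) = 1.738e-04 M. For HA ⇌ H⁺ + A⁻, Ka = [H⁺][A⁻]/[HA] = [H⁺]² / ([HA]₀ − [H⁺]) = (1.738e-04)² / (0.084 − 1.738e-04) = 3.60e-07.

K_a = 3.60e-07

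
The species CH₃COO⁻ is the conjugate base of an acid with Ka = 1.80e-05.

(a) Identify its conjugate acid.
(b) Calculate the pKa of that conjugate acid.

(a) The conjugate acid is formed by adding one H⁺ to CH₃COO⁻, giving CH₃COOH. (b) pKa = -log(Ka) = -log(1.80e-05) = 4.74.

Conjugate acid: CH₃COOH; pK_a = 4.74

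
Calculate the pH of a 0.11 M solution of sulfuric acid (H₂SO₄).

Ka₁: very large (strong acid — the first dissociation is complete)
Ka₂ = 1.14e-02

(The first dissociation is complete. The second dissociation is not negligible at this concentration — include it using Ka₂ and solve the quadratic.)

First dissociation is complete: [H⁺]₀ = [HSO₄⁻]₀ = C = 0.11 M. Second dissociation HSO₄⁻ ⇌ H⁺ + SO₄²⁻: let x = [SO₄²⁻]. Ka₂ = (C + x)·x / (C − x) = 1.14e-02 → x² + (C + Ka₂)·x − Ka₂·C = 0 → x² + 0.12140·x − 1.254e-03 = 0. x = (−0.12140 + √(0.12140² + 4 × 1.254e-03)) / 2 = 9.5744e-03 M. [H⁺] = C + x = 0.11 + 9.5744e-03 = 1.1957e-01 M. pH = -log(1.1957e-01) = 0.92.

pH = 0.92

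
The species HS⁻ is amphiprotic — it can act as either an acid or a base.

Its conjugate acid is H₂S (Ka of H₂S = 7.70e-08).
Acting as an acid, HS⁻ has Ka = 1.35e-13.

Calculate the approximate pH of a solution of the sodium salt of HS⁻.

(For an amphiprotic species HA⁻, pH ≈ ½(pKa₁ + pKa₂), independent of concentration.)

pKa₁ = -log(7.70e-08) = 7.11; pKa₂ = -log(1.35e-13) = 12.87. For an amphiprotic species, pH ≈ ½(pKa₁ + pKa₂) = ½(7.11 + 12.87) = 9.99.

pH = 9.99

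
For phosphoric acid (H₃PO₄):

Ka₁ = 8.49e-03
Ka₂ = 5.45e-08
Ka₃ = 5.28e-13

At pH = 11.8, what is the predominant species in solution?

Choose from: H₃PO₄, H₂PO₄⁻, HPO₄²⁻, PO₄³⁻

pKa₁ = 2.07, pKa₂ = 7.26, pKa₃ = 12.28. For a polyprotic acid the predominant species crosses at each pKa: below pKa_n the protonated form dominates, above it the deprotonated form does. At pH = 11.8, the predominant species is HPO₄²⁻.

HPO₄²⁻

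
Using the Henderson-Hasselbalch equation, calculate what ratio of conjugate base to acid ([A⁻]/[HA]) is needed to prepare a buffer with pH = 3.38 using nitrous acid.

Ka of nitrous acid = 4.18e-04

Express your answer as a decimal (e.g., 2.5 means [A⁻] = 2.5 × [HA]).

pKa = -log(4.18e-04) = 3.3788. pH = pKa + log([A⁻]/[HA]), so log([A⁻]/[HA]) = pH − pKa = 3.38 − 3.3788 = 0.0012. [A⁻]/[HA] = 10^(0.0012) = 1.00

[A⁻]/[HA] = 1.00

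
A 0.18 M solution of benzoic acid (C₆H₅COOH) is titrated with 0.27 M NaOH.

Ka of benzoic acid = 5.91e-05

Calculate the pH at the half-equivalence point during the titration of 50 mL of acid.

At half-equivalence [HA] = [A⁻], so Henderson-Hasselbalch gives pH = pKa = -log(5.91e-05) = 4.23.

pH = pKa = 4.23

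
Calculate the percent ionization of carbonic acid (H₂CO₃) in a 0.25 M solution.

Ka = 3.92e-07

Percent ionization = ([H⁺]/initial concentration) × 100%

Using Ka equilibrium: x² + Ka×x - Ka×C = 0. Solving: [H⁺] = 3.1285e-04. Percent = (3.1285e-04/0.25) × 100

Percent ionization = 0.125%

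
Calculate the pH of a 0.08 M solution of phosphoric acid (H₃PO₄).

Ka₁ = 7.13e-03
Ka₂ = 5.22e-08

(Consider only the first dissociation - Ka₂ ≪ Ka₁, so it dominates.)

First dissociation dominates. From Ka₁ = [H⁺][HA⁻]/[H₂A], x² + Ka₁·x − Ka₁·C = 0 with C = 0.08 M and Ka₁ = 7.13e-03. Solving: [H⁺] = (−Ka₁ + √(Ka₁² + 4·Ka₁·C)) / 2 = 2.0583e-02 M. pH = -log(2.0583e-02) = 1.69.

pH = 1.69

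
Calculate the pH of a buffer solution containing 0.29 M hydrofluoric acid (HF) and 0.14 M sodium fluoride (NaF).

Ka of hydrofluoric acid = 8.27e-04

pKa = -log(8.27e-04) = 3.08. pH = pKa + log([A⁻]/[HA]) = 3.08 + log(0.14/0.29)

pH = 2.77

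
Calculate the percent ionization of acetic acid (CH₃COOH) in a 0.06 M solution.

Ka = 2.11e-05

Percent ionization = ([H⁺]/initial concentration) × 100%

Using Ka equilibrium: x² + Ka×x - Ka×C = 0. Solving: [H⁺] = 1.1147e-03. Percent = (1.1147e-03/0.06) × 100

Percent ionization = 1.86%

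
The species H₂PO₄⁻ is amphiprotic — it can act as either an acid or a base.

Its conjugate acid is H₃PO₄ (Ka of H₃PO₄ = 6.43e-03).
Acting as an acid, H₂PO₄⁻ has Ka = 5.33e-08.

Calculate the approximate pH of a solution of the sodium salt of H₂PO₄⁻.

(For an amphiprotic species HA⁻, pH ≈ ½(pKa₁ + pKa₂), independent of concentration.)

pKa₁ = -log(6.43e-03) = 2.19; pKa₂ = -log(5.33e-08) = 7.27. For an amphiprotic species, pH ≈ ½(pKa₁ + pKa₂) = ½(2.19 + 7.27) = 4.73.

pH = 4.73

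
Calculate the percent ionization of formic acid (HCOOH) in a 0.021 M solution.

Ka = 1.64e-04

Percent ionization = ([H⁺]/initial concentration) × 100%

Using Ka equilibrium: x² + Ka×x - Ka×C = 0. Solving: [H⁺] = 1.7756e-03. Percent = (1.7756e-03/0.021) × 100

Percent ionization = 8.46%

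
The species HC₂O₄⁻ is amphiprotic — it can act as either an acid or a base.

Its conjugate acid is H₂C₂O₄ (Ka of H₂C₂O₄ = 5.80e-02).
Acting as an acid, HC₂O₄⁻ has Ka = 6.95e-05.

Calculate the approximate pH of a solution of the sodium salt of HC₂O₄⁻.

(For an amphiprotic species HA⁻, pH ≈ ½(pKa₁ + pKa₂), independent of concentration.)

pKa₁ = -log(5.80e-02) = 1.24; pKa₂ = -log(6.95e-05) = 4.16. For an amphiprotic species, pH ≈ ½(pKa₁ + pKa₂) = ½(1.24 + 4.16) = 2.70.

pH = 2.70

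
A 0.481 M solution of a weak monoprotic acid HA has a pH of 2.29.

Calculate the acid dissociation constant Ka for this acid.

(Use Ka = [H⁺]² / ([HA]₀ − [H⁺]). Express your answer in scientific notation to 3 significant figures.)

[H⁺] = 10^(−pH) = 10^(−2.29) = 5.129e-03 M. For HA ⇌ H⁺ + A⁻, Ka = [H⁺][A⁻]/[HA] = [H⁺]² / ([HA]₀ − [H⁺]) = (5.129e-03)² / (0.481 − 5.129e-03) = 5.53e-05.

K_a = 5.53e-05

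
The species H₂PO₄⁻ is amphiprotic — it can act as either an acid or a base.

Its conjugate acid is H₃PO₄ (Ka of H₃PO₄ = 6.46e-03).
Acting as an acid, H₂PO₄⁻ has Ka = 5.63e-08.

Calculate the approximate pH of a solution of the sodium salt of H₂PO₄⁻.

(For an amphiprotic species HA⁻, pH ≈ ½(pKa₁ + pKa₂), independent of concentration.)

pKa₁ = -log(6.46e-03) = 2.19; pKa₂ = -log(5.63e-08) = 7.25. For an amphiprotic species, pH ≈ ½(pKa₁ + pKa₂) = ½(2.19 + 7.25) = 4.72.

pH = 4.72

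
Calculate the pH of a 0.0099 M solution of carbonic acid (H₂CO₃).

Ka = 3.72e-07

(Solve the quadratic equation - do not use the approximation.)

x² + Ka×x - Ka×C = 0. Using quadratic formula: [H⁺] = 6.0500e-05

pH = 4.22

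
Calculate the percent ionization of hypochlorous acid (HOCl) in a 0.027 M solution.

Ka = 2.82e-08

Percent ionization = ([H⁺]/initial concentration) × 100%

Using Ka equilibrium: x² + Ka×x - Ka×C = 0. Solving: [H⁺] = 2.7579e-05. Percent = (2.7579e-05/0.027) × 100

Percent ionization = 0.102%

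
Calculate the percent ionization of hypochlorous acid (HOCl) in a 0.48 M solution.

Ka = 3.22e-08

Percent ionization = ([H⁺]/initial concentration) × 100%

Using Ka equilibrium: x² + Ka×x - Ka×C = 0. Solving: [H⁺] = 1.2431e-04. Percent = (1.2431e-04/0.48) × 100

Percent ionization = 0.0259%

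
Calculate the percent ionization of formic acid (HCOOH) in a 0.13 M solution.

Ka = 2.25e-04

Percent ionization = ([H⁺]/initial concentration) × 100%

Using Ka equilibrium: x² + Ka×x - Ka×C = 0. Solving: [H⁺] = 5.2970e-03. Percent = (5.2970e-03/0.13) × 100

Percent ionization = 4.07%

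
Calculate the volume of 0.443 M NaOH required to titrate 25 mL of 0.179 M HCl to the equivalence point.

At equivalence: moles acid = moles base. moles HCl = 0.179 × 25/1000 = 0.004475 mol. V_base = moles / 0.443 × 1000 = 10.1 mL.

V_{base} = 10.1 mL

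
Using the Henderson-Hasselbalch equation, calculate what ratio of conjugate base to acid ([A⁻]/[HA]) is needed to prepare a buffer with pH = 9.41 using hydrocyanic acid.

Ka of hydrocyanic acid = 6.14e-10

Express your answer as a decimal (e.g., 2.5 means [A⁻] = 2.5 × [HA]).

pKa = -log(6.14e-10) = 9.2118. pH = pKa + log([A⁻]/[HA]), so log([A⁻]/[HA]) = pH − pKa = 9.41 − 9.2118 = 0.1982. [A⁻]/[HA] = 10^(0.1982) = 1.58

[A⁻]/[HA] = 1.58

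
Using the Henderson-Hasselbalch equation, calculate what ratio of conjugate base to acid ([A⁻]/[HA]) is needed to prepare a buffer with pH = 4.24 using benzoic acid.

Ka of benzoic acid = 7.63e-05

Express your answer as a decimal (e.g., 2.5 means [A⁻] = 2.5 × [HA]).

pKa = -log(7.63e-05) = 4.1175. pH = pKa + log([A⁻]/[HA]), so log([A⁻]/[HA]) = pH − pKa = 4.24 − 4.1175 = 0.1225. [A⁻]/[HA] = 10^(0.1225) = 1.33

[A⁻]/[HA] = 1.33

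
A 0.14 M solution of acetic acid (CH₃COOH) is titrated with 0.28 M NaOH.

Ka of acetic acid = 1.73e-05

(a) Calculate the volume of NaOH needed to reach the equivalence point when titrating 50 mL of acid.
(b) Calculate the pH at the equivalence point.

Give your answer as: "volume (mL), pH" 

moles acid = 0.14 × 50/1000 = 0.007 mol; V_base = moles/0.28 × 1000 = 25.0 mL. At equivalence only the conjugate base is present: [A⁻] = 0.007/0.075 = 9.3333e-02 M. Kb = Kw/Ka = 5.78e-10; [OH⁻] = √(Kb × [A⁻]) = 7.3451e-06; pOH = 5.13; pH = 14 - pOH = 8.87.

V = 25.0 mL, pH = 8.87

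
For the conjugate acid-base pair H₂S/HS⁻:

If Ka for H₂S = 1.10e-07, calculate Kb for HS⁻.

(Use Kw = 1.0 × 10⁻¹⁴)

For a conjugate pair Ka × Kb = Kw, so Kb = Kw/Ka = 1.0 × 10⁻¹⁴ / 1.10e-07 = 9.09e-08.

K_b = 9.09e-08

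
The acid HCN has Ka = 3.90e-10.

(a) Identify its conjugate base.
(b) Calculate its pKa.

(a) The conjugate base is formed by removing one H⁺ from HCN, giving CN⁻. (b) pKa = -log(Ka) = -log(3.90e-10) = 9.41.

Conjugate base: CN⁻; pK_a = 9.41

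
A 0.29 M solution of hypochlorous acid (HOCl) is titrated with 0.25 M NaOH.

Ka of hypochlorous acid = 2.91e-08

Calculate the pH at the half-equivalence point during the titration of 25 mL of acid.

At half-equivalence [HA] = [A⁻], so Henderson-Hasselbalch gives pH = pKa = -log(2.91e-08) = 7.54.

pH = pKa = 7.54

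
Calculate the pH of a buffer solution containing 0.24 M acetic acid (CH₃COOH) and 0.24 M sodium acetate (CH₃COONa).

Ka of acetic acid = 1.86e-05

pKa = -log(1.86e-05) = 4.73. pH = pKa + log([A⁻]/[HA]) = 4.73 + log(0.24/0.24)

pH = 4.73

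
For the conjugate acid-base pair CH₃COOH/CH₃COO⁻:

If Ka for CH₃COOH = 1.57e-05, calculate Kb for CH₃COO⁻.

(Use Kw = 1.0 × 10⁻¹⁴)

For a conjugate pair Ka × Kb = Kw, so Kb = Kw/Ka = 1.0 × 10⁻¹⁴ / 1.57e-05 = 6.37e-10.

K_b = 6.37e-10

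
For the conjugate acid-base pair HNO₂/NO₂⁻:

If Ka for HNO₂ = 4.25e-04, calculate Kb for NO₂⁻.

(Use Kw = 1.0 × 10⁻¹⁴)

For a conjugate pair Ka × Kb = Kw, so Kb = Kw/Ka = 1.0 × 10⁻¹⁴ / 4.25e-04 = 2.35e-11.

K_b = 2.35e-11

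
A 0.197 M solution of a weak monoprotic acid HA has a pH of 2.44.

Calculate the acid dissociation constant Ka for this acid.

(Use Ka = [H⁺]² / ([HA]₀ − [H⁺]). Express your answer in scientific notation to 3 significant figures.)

[H⁺] = 10^(−pH) = 10^(−2.44) = 3.631e-03 M. For HA ⇌ H⁺ + A⁻, Ka = [H⁺][A⁻]/[HA] = [H⁺]² / ([HA]₀ − [H⁺]) = (3.631e-03)² / (0.197 − 3.631e-03) = 6.82e-05.

K_a = 6.82e-05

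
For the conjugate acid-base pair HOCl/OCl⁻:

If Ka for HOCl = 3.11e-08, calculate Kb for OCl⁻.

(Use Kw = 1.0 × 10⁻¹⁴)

For a conjugate pair Ka × Kb = Kw, so Kb = Kw/Ka = 1.0 × 10⁻¹⁴ / 3.11e-08 = 3.22e-07.

K_b = 3.22e-07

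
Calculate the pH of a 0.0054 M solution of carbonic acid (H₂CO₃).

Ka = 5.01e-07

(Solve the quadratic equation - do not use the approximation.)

x² + Ka×x - Ka×C = 0. Using quadratic formula: [H⁺] = 5.1764e-05

pH = 4.29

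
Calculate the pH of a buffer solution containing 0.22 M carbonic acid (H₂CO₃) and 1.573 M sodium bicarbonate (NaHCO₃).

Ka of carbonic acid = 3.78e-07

pKa = -log(3.78e-07) = 6.42. pH = pKa + log([A⁻]/[HA]) = 6.42 + log(1.573/0.22)

pH = 7.28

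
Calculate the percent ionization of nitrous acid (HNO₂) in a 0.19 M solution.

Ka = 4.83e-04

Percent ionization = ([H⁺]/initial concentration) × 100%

Using Ka equilibrium: x² + Ka×x - Ka×C = 0. Solving: [H⁺] = 9.3412e-03. Percent = (9.3412e-03/0.19) × 100

Percent ionization = 4.92%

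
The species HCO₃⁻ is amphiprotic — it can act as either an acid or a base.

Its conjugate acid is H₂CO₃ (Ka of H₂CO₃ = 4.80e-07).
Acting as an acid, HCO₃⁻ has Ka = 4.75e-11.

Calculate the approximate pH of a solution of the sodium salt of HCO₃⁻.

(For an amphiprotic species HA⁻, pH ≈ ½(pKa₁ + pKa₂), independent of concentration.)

pKa₁ = -log(4.80e-07) = 6.32; pKa₂ = -log(4.75e-11) = 10.32. For an amphiprotic species, pH ≈ ½(pKa₁ + pKa₂) = ½(6.32 + 10.32) = 8.32.

pH = 8.32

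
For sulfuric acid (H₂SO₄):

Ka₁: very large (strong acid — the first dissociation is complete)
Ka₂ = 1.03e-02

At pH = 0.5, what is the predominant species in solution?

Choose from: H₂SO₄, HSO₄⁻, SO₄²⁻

The first dissociation is complete, so H₂SO₄ itself is never the predominant species in water; pKa₂ = -log(1.03e-02) = 1.99. For a polyprotic acid the predominant species crosses at each pKa: below pKa_n the protonated form dominates, above it the deprotonated form does. At pH = 0.5, the predominant species is HSO₄⁻.

HSO₄⁻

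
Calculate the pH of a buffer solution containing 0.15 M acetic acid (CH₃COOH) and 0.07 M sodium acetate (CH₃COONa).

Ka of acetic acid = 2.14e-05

pKa = -log(2.14e-05) = 4.67. pH = pKa + log([A⁻]/[HA]) = 4.67 + log(0.07/0.15)

pH = 4.34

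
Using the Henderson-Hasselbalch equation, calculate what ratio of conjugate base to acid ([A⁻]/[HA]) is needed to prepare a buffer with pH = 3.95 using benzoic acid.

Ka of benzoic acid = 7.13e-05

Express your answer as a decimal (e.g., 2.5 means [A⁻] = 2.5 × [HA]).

pKa = -log(7.13e-05) = 4.1469. pH = pKa + log([A⁻]/[HA]), so log([A⁻]/[HA]) = pH − pKa = 3.95 − 4.1469 = -0.1969. [A⁻]/[HA] = 10^(-0.1969) = 0.635

[A⁻]/[HA] = 0.635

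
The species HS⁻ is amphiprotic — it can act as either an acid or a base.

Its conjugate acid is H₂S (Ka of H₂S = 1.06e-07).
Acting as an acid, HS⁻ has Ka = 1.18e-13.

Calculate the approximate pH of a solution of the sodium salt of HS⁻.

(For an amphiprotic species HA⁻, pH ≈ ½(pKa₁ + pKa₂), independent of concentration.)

pKa₁ = -log(1.06e-07) = 6.97; pKa₂ = -log(1.18e-13) = 12.93. For an amphiprotic species, pH ≈ ½(pKa₁ + pKa₂) = ½(6.97 + 12.93) = 9.95.

pH = 9.95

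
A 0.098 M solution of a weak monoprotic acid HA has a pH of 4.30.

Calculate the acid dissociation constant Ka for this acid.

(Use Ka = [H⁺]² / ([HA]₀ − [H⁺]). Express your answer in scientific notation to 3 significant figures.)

[H⁺] = 10^(−pH) = 10^(−4.30) = 5.012e-05 M. For HA ⇌ H⁺ + A⁻, Ka = [H⁺][A⁻]/[HA] = [H⁺]² / ([HA]₀ − [H⁺]) = (5.012e-05)² / (0.098 − 5.012e-05) = 2.56e-08.

K_a = 2.56e-08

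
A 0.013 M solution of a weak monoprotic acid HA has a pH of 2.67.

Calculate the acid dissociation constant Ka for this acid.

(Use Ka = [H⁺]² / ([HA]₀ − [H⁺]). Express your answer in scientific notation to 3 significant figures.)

[H⁺] = 10^(−pH) = 10^(−2.67) = 2.138e-03 M. For HA ⇌ H⁺ + A⁻, Ka = [H⁺][A⁻]/[HA] = [H⁺]² / ([HA]₀ − [H⁺]) = (2.138e-03)² / (0.013 − 2.138e-03) = 4.21e-04.

K_a = 4.21e-04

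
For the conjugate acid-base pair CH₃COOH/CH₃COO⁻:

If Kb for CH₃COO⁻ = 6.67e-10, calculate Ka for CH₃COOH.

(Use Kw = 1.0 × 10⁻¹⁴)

For a conjugate pair Ka × Kb = Kw, so Ka = Kw/Kb = 1.0 × 10⁻¹⁴ / 6.67e-10 = 1.50e-05.

K_a = 1.50e-05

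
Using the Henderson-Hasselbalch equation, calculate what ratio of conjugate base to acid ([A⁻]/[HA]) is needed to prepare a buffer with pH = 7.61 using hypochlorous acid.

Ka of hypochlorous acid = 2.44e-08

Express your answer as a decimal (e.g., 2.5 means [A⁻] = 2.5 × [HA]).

pKa = -log(2.44e-08) = 7.6126. pH = pKa + log([A⁻]/[HA]), so log([A⁻]/[HA]) = pH − pKa = 7.61 − 7.6126 = -0.0026. [A⁻]/[HA] = 10^(-0.0026) = 0.994

[A⁻]/[HA] = 0.994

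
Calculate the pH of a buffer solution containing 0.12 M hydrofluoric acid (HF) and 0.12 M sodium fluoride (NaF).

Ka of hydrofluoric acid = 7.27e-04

pKa = -log(7.27e-04) = 3.14. pH = pKa + log([A⁻]/[HA]) = 3.14 + log(0.12/0.12)

pH = 3.14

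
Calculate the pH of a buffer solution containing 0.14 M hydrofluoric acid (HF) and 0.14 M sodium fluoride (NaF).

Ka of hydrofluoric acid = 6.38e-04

pKa = -log(6.38e-04) = 3.20. pH = pKa + log([A⁻]/[HA]) = 3.20 + log(0.14/0.14)

pH = 3.20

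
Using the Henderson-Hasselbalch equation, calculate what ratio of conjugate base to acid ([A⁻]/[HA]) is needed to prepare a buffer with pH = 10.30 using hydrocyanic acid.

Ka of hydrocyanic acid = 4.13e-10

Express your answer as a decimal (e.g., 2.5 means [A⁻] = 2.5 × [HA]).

pKa = -log(4.13e-10) = 9.3840. pH = pKa + log([A⁻]/[HA]), so log([A⁻]/[HA]) = pH − pKa = 10.30 − 9.3840 = 0.9160. [A⁻]/[HA] = 10^(0.9160) = 8.24

[A⁻]/[HA] = 8.24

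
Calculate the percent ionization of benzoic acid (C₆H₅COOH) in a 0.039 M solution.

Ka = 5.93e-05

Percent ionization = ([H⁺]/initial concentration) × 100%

Using Ka equilibrium: x² + Ka×x - Ka×C = 0. Solving: [H⁺] = 1.4914e-03. Percent = (1.4914e-03/0.039) × 100

Percent ionization = 3.82%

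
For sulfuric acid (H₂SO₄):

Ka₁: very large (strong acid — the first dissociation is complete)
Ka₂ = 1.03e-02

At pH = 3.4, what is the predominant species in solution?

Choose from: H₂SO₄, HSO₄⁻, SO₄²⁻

The first dissociation is complete, so H₂SO₄ itself is never the predominant species in water; pKa₂ = -log(1.03e-02) = 1.99. For a polyprotic acid the predominant species crosses at each pKa: below pKa_n the protonated form dominates, above it the deprotonated form does. At pH = 3.4, the predominant species is SO₄²⁻.

SO₄²⁻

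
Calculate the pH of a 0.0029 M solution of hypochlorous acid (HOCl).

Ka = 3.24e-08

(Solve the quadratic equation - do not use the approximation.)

x² + Ka×x - Ka×C = 0. Using quadratic formula: [H⁺] = 9.6771e-06

pH = 5.01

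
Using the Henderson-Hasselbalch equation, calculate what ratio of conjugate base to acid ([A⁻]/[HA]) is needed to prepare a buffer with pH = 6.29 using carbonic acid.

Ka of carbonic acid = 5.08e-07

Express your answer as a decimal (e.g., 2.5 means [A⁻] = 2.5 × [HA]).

pKa = -log(5.08e-07) = 6.2941. pH = pKa + log([A⁻]/[HA]), so log([A⁻]/[HA]) = pH − pKa = 6.29 − 6.2941 = -0.0041. [A⁻]/[HA] = 10^(-0.0041) = 0.991

[A⁻]/[HA] = 0.991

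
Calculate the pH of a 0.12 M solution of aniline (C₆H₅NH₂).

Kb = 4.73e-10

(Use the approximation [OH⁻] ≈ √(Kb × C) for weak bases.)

[OH⁻] = √(Kb × C) = √(4.73e-10 × 0.12) = 7.5339e-06. pOH = 5.12, pH = 14 - pOH

pH = 8.88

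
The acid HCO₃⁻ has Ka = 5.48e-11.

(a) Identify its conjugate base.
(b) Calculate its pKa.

(a) The conjugate base is formed by removing one H⁺ from HCO₃⁻, giving CO₃²⁻. (b) pKa = -log(Ka) = -log(5.48e-11) = 10.26.

Conjugate base: CO₃²⁻; pK_a = 10.26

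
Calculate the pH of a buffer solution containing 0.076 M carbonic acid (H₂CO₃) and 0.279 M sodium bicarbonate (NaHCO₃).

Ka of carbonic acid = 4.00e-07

pKa = -log(4.00e-07) = 6.40. pH = pKa + log([A⁻]/[HA]) = 6.40 + log(0.279/0.076)

pH = 6.96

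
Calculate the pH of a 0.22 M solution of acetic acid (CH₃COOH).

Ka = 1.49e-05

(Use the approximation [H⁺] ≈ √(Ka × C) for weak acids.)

[H⁺] = √(Ka × C) = √(1.49e-05 × 0.22) = 1.8105e-03. pH = -log(1.8105e-03)

pH = 2.74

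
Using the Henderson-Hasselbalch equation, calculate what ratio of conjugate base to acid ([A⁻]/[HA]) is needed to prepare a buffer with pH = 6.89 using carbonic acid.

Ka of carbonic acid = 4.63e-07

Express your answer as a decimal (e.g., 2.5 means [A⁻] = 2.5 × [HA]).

pKa = -log(4.63e-07) = 6.3344. pH = pKa + log([A⁻]/[HA]), so log([A⁻]/[HA]) = pH − pKa = 6.89 − 6.3344 = 0.5556. [A⁻]/[HA] = 10^(0.5556) = 3.59

[A⁻]/[HA] = 3.59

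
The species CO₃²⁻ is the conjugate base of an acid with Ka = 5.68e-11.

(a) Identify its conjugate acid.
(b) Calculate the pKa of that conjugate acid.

(a) The conjugate acid is formed by adding one H⁺ to CO₃²⁻, giving HCO₃⁻. (b) pKa = -log(Ka) = -log(5.68e-11) = 10.25.

Conjugate acid: HCO₃⁻; pK_a = 10.25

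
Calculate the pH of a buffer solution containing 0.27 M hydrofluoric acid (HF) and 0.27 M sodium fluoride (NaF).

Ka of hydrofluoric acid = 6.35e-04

pKa = -log(6.35e-04) = 3.20. pH = pKa + log([A⁻]/[HA]) = 3.20 + log(0.27/0.27)

pH = 3.20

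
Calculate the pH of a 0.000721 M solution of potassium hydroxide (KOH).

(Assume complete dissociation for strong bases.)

[OH⁻] = 0.000721 M for strong base. pOH = -log[OH⁻] = 3.14, pH = 14 - pOH

pH = 10.86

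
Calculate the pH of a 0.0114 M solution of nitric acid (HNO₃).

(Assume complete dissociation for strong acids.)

[H⁺] = 0.0114 M for strong acid. pH = -log[H⁺] = -log(0.0114)

pH = 1.94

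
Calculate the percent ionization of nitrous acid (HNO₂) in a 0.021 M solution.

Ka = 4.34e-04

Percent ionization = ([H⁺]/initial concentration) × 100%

Using Ka equilibrium: x² + Ka×x - Ka×C = 0. Solving: [H⁺] = 2.8097e-03. Percent = (2.8097e-03/0.021) × 100

Percent ionization = 13.4%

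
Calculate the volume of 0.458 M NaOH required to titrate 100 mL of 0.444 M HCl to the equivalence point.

At equivalence: moles acid = moles base. moles HCl = 0.444 × 100/1000 = 0.0444 mol. V_base = moles / 0.458 × 1000 = 96.9 mL.

V_{base} = 96.9 mL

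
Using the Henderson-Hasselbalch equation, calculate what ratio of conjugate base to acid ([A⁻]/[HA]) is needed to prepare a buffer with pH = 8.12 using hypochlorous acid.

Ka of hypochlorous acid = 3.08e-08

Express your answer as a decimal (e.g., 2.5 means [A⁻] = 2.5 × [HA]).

pKa = -log(3.08e-08) = 7.5114. pH = pKa + log([A⁻]/[HA]), so log([A⁻]/[HA]) = pH − pKa = 8.12 − 7.5114 = 0.6086. [A⁻]/[HA] = 10^(0.6086) = 4.06

[A⁻]/[HA] = 4.06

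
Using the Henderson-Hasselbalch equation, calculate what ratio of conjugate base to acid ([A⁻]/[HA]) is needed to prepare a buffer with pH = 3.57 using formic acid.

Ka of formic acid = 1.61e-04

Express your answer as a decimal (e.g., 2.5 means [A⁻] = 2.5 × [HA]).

pKa = -log(1.61e-04) = 3.7932. pH = pKa + log([A⁻]/[HA]), so log([A⁻]/[HA]) = pH − pKa = 3.57 − 3.7932 = -0.2232. [A⁻]/[HA] = 10^(-0.2232) = 0.598

[A⁻]/[HA] = 0.598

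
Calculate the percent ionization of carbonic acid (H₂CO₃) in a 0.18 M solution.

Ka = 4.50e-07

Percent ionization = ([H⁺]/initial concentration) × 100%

Using Ka equilibrium: x² + Ka×x - Ka×C = 0. Solving: [H⁺] = 2.8438e-04. Percent = (2.8438e-04/0.18) × 100

Percent ionization = 0.158%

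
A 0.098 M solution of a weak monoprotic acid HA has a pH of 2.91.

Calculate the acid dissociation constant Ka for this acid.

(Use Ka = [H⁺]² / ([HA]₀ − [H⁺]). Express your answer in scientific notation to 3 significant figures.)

[H⁺] = 10^(−pH) = 10^(−2.91) = 1.230e-03 M. For HA ⇌ H⁺ + A⁻, Ka = [H⁺][A⁻]/[HA] = [H⁺]² / ([HA]₀ − [H⁺]) = (1.230e-03)² / (0.098 − 1.230e-03) = 1.56e-05.

K_a = 1.56e-05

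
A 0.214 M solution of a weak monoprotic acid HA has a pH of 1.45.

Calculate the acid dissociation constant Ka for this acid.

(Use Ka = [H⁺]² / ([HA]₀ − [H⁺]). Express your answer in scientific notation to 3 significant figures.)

[H⁺] = 10^(−pH) = 10^(−1.45) = 3.548e-02 M. For HA ⇌ H⁺ + A⁻, Ka = [H⁺][A⁻]/[HA] = [H⁺]² / ([HA]₀ − [H⁺]) = (3.548e-02)² / (0.214 − 3.548e-02) = 7.05e-03.

K_a = 7.05e-03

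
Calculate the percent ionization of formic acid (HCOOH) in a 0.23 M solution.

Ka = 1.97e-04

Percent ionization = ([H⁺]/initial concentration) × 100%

Using Ka equilibrium: x² + Ka×x - Ka×C = 0. Solving: [H⁺] = 6.6335e-03. Percent = (6.6335e-03/0.23) × 100

Percent ionization = 2.88%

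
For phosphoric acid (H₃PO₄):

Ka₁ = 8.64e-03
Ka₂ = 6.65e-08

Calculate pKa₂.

pKa₂ = -log(Ka₂) = -log(6.65e-08) = 7.18.

pK_{a2} = 7.18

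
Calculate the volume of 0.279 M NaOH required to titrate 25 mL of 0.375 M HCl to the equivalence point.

At equivalence: moles acid = moles base. moles HCl = 0.375 × 25/1000 = 0.009375 mol. V_base = moles / 0.279 × 1000 = 33.6 mL.

V_{base} = 33.6 mL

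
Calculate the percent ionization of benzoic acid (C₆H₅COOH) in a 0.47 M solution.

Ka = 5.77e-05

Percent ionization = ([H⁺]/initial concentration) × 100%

Using Ka equilibrium: x² + Ka×x - Ka×C = 0. Solving: [H⁺] = 5.1788e-03. Percent = (5.1788e-03/0.47) × 100

Percent ionization = 1.1%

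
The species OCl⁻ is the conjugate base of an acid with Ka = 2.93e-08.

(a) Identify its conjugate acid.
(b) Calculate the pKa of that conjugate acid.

(a) The conjugate acid is formed by adding one H⁺ to OCl⁻, giving HOCl. (b) pKa = -log(Ka) = -log(2.93e-08) = 7.53.

Conjugate acid: HOCl; pK_a = 7.53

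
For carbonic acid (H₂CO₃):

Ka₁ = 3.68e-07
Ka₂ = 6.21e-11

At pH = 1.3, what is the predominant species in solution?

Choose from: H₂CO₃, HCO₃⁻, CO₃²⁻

pKa₁ = 6.43, pKa₂ = 10.21. For a polyprotic acid the predominant species crosses at each pKa: below pKa_n the protonated form dominates, above it the deprotonated form does. At pH = 1.3, the predominant species is H₂CO₃.

H₂CO₃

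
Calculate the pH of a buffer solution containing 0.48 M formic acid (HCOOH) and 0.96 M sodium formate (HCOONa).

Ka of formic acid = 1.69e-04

pKa = -log(1.69e-04) = 3.77. pH = pKa + log([A⁻]/[HA]) = 3.77 + log(0.96/0.48)

pH = 4.07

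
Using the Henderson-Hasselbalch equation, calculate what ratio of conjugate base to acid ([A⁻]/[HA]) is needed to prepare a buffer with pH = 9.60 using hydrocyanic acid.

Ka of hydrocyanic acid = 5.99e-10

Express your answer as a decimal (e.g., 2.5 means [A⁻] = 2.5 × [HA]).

pKa = -log(5.99e-10) = 9.2226. pH = pKa + log([A⁻]/[HA]), so log([A⁻]/[HA]) = pH − pKa = 9.60 − 9.2226 = 0.3774. [A⁻]/[HA] = 10^(0.3774) = 2.38

[A⁻]/[HA] = 2.38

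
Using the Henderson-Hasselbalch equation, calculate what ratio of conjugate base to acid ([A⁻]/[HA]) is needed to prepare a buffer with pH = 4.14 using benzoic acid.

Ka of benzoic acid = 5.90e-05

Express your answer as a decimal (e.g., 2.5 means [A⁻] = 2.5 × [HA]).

pKa = -log(5.90e-05) = 4.2291. pH = pKa + log([A⁻]/[HA]), so log([A⁻]/[HA]) = pH − pKa = 4.14 − 4.2291 = -0.0891. [A⁻]/[HA] = 10^(-0.0891) = 0.814

[A⁻]/[HA] = 0.814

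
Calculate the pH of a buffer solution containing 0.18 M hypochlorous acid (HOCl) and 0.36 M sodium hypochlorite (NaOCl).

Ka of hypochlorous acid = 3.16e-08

pKa = -log(3.16e-08) = 7.50. pH = pKa + log([A⁻]/[HA]) = 7.50 + log(0.36/0.18)

pH = 7.80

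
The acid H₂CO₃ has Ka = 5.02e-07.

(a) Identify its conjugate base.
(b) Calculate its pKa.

(a) The conjugate base is formed by removing one H⁺ from H₂CO₃, giving HCO₃⁻. (b) pKa = -log(Ka) = -log(5.02e-07) = 6.30.

Conjugate base: HCO₃⁻; pK_a = 6.30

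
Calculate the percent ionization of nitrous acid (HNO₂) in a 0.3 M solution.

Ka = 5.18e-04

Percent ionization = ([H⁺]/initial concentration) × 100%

Using Ka equilibrium: x² + Ka×x - Ka×C = 0. Solving: [H⁺] = 1.2210e-02. Percent = (1.2210e-02/0.3) × 100

Percent ionization = 4.07%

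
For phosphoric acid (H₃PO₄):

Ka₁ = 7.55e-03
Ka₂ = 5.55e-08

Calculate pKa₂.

pKa₂ = -log(Ka₂) = -log(5.55e-08) = 7.26.

pK_{a2} = 7.26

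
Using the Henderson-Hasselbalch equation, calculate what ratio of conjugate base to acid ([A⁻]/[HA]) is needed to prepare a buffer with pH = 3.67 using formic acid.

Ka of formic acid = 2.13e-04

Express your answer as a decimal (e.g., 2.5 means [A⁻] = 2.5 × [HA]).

pKa = -log(2.13e-04) = 3.6716. pH = pKa + log([A⁻]/[HA]), so log([A⁻]/[HA]) = pH − pKa = 3.67 − 3.6716 = -0.0016. [A⁻]/[HA] = 10^(-0.0016) = 0.996

[A⁻]/[HA] = 0.996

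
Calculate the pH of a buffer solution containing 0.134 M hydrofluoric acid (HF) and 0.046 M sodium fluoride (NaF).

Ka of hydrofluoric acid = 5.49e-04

pKa = -log(5.49e-04) = 3.26. pH = pKa + log([A⁻]/[HA]) = 3.26 + log(0.046/0.134)

pH = 2.80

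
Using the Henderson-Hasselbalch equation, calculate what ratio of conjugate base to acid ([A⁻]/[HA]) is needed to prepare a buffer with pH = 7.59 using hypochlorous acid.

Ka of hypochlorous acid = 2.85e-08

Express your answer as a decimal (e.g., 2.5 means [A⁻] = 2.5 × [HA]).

pKa = -log(2.85e-08) = 7.5452. pH = pKa + log([A⁻]/[HA]), so log([A⁻]/[HA]) = pH − pKa = 7.59 − 7.5452 = 0.0448. [A⁻]/[HA] = 10^(0.0448) = 1.11

[A⁻]/[HA] = 1.11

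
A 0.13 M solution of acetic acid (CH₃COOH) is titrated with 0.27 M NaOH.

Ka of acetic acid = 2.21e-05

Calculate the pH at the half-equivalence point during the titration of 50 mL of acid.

At half-equivalence [HA] = [A⁻], so Henderson-Hasselbalch gives pH = pKa = -log(2.21e-05) = 4.66.

pH = pKa = 4.66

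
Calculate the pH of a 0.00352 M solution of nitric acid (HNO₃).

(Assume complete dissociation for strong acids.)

[H⁺] = 0.00352 M for strong acid. pH = -log[H⁺] = -log(0.00352)

pH = 2.45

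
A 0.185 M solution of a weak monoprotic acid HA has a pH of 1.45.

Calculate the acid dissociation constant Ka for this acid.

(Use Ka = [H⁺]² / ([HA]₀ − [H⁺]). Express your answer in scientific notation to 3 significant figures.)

[H⁺] = 10^(−pH) = 10^(−1.45) = 3.548e-02 M. For HA ⇌ H⁺ + A⁻, Ka = [H⁺][A⁻]/[HA] = [H⁺]² / ([HA]₀ − [H⁺]) = (3.548e-02)² / (0.185 − 3.548e-02) = 8.42e-03.

K_a = 8.42e-03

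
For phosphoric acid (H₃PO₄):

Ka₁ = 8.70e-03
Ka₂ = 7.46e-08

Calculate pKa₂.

pKa₂ = -log(Ka₂) = -log(7.46e-08) = 7.13.

pK_{a2} = 7.13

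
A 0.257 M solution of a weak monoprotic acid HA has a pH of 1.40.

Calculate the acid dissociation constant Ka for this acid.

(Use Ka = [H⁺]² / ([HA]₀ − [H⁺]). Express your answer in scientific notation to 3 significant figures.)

[H⁺] = 10^(−pH) = 10^(−1.40) = 3.981e-02 M. For HA ⇌ H⁺ + A⁻, Ka = [H⁺][A⁻]/[HA] = [H⁺]² / ([HA]₀ − [H⁺]) = (3.981e-02)² / (0.257 − 3.981e-02) = 7.30e-03.

K_a = 7.30e-03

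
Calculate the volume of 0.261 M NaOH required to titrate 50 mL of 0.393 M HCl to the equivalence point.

At equivalence: moles acid = moles base. moles HCl = 0.393 × 50/1000 = 0.01965 mol. V_base = moles / 0.261 × 1000 = 75.3 mL.

V_{base} = 75.3 mL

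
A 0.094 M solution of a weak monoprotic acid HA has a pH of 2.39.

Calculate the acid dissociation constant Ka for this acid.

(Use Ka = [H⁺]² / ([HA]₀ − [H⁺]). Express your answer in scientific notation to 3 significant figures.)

[H⁺] = 10^(−pH) = 10^(−2.39) = 4.074e-03 M. For HA ⇌ H⁺ + A⁻, Ka = [H⁺][A⁻]/[HA] = [H⁺]² / ([HA]₀ − [H⁺]) = (4.074e-03)² / (0.094 − 4.074e-03) = 1.85e-04.

K_a = 1.85e-04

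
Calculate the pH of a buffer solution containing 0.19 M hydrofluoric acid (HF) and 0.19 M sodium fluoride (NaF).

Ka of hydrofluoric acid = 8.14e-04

pKa = -log(8.14e-04) = 3.09. pH = pKa + log([A⁻]/[HA]) = 3.09 + log(0.19/0.19)

pH = 3.09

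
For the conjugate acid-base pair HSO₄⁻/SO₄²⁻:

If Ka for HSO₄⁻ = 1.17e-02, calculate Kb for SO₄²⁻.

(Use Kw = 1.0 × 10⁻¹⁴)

For a conjugate pair Ka × Kb = Kw, so Kb = Kw/Ka = 1.0 × 10⁻¹⁴ / 1.17e-02 = 8.55e-13.

K_b = 8.55e-13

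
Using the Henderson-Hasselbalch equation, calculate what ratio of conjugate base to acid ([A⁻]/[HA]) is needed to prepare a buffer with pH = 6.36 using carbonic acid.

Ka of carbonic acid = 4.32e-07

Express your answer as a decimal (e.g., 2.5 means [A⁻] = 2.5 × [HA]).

pKa = -log(4.32e-07) = 6.3645. pH = pKa + log([A⁻]/[HA]), so log([A⁻]/[HA]) = pH − pKa = 6.36 − 6.3645 = -0.0045. [A⁻]/[HA] = 10^(-0.0045) = 0.990

[A⁻]/[HA] = 0.990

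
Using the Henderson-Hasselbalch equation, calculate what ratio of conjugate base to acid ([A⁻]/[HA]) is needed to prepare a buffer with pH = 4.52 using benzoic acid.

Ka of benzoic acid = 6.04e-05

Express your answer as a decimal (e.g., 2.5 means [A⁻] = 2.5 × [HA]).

pKa = -log(6.04e-05) = 4.2190. pH = pKa + log([A⁻]/[HA]), so log([A⁻]/[HA]) = pH − pKa = 4.52 − 4.2190 = 0.3010. [A⁻]/[HA] = 10^(0.3010) = 2.00

[A⁻]/[HA] = 2.00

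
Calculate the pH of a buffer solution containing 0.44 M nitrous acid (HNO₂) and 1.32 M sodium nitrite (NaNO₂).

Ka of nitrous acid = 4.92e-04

pKa = -log(4.92e-04) = 3.31. pH = pKa + log([A⁻]/[HA]) = 3.31 + log(1.32/0.44)

pH = 3.79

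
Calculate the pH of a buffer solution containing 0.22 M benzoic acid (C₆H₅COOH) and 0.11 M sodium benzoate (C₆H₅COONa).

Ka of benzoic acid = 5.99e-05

pKa = -log(5.99e-05) = 4.22. pH = pKa + log([A⁻]/[HA]) = 4.22 + log(0.11/0.22)

pH = 3.92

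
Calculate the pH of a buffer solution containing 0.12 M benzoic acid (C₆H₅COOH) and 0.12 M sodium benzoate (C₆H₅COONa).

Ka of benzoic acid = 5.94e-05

pKa = -log(5.94e-05) = 4.23. pH = pKa + log([A⁻]/[HA]) = 4.23 + log(0.12/0.12)

pH = 4.23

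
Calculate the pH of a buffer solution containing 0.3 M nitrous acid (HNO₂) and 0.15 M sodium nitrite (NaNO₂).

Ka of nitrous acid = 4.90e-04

pKa = -log(4.90e-04) = 3.31. pH = pKa + log([A⁻]/[HA]) = 3.31 + log(0.15/0.3)

pH = 3.01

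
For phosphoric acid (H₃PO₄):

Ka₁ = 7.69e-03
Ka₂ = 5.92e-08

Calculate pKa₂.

pKa₂ = -log(Ka₂) = -log(5.92e-08) = 7.23.

pK_{a2} = 7.23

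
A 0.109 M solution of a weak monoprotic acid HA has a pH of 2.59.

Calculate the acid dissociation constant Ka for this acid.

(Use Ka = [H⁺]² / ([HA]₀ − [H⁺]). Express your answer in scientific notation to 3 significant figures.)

[H⁺] = 10^(−pH) = 10^(−2.59) = 2.570e-03 M. For HA ⇌ H⁺ + A⁻, Ka = [H⁺][A⁻]/[HA] = [H⁺]² / ([HA]₀ − [H⁺]) = (2.570e-03)² / (0.109 − 2.570e-03) = 6.21e-05.

K_a = 6.21e-05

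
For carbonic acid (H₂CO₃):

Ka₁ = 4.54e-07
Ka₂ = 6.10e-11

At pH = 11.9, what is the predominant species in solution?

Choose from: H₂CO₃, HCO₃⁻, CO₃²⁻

pKa₁ = 6.34, pKa₂ = 10.21. For a polyprotic acid the predominant species crosses at each pKa: below pKa_n the protonated form dominates, above it the deprotonated form does. At pH = 11.9, the predominant species is CO₃²⁻.

CO₃²⁻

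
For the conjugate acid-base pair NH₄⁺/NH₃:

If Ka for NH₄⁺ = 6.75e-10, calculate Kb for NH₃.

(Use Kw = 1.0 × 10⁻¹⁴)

For a conjugate pair Ka × Kb = Kw, so Kb = Kw/Ka = 1.0 × 10⁻¹⁴ / 6.75e-10 = 1.48e-05.

K_b = 1.48e-05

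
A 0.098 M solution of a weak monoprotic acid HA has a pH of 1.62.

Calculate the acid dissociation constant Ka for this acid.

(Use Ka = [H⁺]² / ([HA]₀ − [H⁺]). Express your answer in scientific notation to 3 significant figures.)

[H⁺] = 10^(−pH) = 10^(−1.62) = 2.399e-02 M. For HA ⇌ H⁺ + A⁻, Ka = [H⁺][A⁻]/[HA] = [H⁺]² / ([HA]₀ − [H⁺]) = (2.399e-02)² / (0.098 − 2.399e-02) = 7.77e-03.

K_a = 7.77e-03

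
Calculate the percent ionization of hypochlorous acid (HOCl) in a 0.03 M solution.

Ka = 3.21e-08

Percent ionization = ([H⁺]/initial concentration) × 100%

Using Ka equilibrium: x² + Ka×x - Ka×C = 0. Solving: [H⁺] = 3.1016e-05. Percent = (3.1016e-05/0.03) × 100

Percent ionization = 0.103%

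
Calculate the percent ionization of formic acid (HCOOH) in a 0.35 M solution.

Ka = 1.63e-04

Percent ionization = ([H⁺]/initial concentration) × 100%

Using Ka equilibrium: x² + Ka×x - Ka×C = 0. Solving: [H⁺] = 7.4721e-03. Percent = (7.4721e-03/0.35) × 100

Percent ionization = 2.13%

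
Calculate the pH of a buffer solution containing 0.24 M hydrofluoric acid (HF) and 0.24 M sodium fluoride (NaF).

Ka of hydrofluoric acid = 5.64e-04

pKa = -log(5.64e-04) = 3.25. pH = pKa + log([A⁻]/[HA]) = 3.25 + log(0.24/0.24)

pH = 3.25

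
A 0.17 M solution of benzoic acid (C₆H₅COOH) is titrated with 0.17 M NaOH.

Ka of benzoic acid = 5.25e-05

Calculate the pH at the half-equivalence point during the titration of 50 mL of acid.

At half-equivalence [HA] = [A⁻], so Henderson-Hasselbalch gives pH = pKa = -log(5.25e-05) = 4.28.

pH = pKa = 4.28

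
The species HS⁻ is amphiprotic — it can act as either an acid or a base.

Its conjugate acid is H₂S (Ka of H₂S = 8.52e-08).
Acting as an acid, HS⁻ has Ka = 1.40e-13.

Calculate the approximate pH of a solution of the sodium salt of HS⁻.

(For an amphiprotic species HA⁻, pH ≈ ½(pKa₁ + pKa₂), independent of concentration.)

pKa₁ = -log(8.52e-08) = 7.07; pKa₂ = -log(1.40e-13) = 12.85. For an amphiprotic species, pH ≈ ½(pKa₁ + pKa₂) = ½(7.07 + 12.85) = 9.96.

pH = 9.96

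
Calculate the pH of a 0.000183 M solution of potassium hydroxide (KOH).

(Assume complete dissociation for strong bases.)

[OH⁻] = 0.000183 M for strong base. pOH = -log[OH⁻] = 3.74, pH = 14 - pOH

pH = 10.26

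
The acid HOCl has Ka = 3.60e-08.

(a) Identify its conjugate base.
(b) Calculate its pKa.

(a) The conjugate base is formed by removing one H⁺ from HOCl, giving OCl⁻. (b) pKa = -log(Ka) = -log(3.60e-08) = 7.44.

Conjugate base: OCl⁻; pK_a = 7.44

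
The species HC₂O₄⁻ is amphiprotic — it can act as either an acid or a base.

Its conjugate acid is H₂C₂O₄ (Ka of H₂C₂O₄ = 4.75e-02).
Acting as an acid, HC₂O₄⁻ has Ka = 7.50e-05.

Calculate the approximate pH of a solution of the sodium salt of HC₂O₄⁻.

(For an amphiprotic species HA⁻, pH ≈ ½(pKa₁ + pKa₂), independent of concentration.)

pKa₁ = -log(4.75e-02) = 1.32; pKa₂ = -log(7.50e-05) = 4.12. For an amphiprotic species, pH ≈ ½(pKa₁ + pKa₂) = ½(1.32 + 4.12) = 2.72.

pH = 2.72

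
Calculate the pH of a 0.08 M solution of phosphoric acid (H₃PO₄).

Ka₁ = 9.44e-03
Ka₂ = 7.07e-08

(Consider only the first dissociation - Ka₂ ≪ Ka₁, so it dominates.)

First dissociation dominates. From Ka₁ = [H⁺][HA⁻]/[H₂A], x² + Ka₁·x − Ka₁·C = 0 with C = 0.08 M and Ka₁ = 9.44e-03. Solving: [H⁺] = (−Ka₁ + √(Ka₁² + 4·Ka₁·C)) / 2 = 2.3163e-02 M. pH = -log(2.3163e-02) = 1.64.

pH = 1.64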